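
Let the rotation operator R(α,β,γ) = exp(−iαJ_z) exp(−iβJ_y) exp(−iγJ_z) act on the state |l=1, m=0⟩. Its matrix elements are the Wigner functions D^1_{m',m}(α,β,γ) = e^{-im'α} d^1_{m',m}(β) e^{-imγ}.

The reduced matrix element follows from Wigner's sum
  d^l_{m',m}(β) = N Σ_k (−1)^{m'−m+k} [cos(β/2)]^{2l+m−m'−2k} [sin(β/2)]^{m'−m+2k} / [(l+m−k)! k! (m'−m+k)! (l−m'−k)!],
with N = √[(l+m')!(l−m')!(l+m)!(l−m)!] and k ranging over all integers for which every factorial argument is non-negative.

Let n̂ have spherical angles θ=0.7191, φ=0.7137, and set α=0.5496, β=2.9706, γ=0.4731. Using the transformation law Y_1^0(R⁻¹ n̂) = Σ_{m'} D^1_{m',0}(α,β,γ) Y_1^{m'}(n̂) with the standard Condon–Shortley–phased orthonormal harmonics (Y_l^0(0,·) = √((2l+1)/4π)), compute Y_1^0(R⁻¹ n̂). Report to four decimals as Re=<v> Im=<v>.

Re=-0.3082 Im=0.0000

Need the full column D^1_{m',0} for m'=−1..1 at α=0.5496, β=2.9706, γ=0.4731.
cos(β/2)=0.085392, sin(β/2)=0.996347
d^1_{-1,0}: single k=1 term ⇒ +0.120322;  D = +0.102602+0.062850i
d^1_{0,0}: k∈[0..1] ⇒ +0.007292 -0.992708 = -0.985416;  D = -0.985416+0.000000i
d^1_{1,0}: single k=0 term ⇒ -0.120322;  D = -0.102602+0.062850i
Y_1^{m'}(θ=0.7191,φ=0.7137) and Σ D·Y over m':
  (+0.1026+0.0628i)·(+0.1720-0.1490i)  (-0.9854+0.0000i)·(+0.3676+0.0000i)  (-0.1026+0.0628i)·(-0.1720-0.1490i)
Y_1^0(R⁻¹ n̂) = -0.308233+0.000000i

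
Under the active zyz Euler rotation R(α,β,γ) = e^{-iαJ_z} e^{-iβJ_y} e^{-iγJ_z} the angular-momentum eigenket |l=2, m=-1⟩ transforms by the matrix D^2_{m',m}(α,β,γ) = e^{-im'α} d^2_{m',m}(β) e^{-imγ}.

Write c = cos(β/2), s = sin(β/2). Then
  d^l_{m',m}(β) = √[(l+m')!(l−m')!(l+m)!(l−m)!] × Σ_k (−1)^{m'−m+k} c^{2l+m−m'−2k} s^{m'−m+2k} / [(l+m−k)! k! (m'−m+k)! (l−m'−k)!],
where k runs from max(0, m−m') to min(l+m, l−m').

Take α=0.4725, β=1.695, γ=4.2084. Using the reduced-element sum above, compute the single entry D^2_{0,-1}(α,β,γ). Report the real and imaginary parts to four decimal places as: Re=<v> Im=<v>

First d^2_{0,-1}(β=1.695), then the phase factors e^{-i(0)α} and e^{-i(-1)γ}:
With c≡cos(β/2)=0.661859 and s≡sin(β/2)=0.749628, N=[2·2·1·6]^{1/2}=4.898979
Admissible k: 0..1 (factorial args all ≥0)
  k=0: (−1)^1·4.8990/(2)·0.6619^3·0.7496^1 = -0.532376
  k=1: (−1)^2·4.8990/(2)·0.6619^1·0.7496^3 = +0.682934
d^2_{0,-1}(1.695) = -0.532376 +0.682934 = +0.150558
Phases: e^{-i·(0)·0.4725}=+1.000000+0.000000i, e^{-i·(-1)·4.2084}=-0.482922-0.875663i ⇒ D=-0.072708-0.131838i

Re=-0.0727 Im=-0.1318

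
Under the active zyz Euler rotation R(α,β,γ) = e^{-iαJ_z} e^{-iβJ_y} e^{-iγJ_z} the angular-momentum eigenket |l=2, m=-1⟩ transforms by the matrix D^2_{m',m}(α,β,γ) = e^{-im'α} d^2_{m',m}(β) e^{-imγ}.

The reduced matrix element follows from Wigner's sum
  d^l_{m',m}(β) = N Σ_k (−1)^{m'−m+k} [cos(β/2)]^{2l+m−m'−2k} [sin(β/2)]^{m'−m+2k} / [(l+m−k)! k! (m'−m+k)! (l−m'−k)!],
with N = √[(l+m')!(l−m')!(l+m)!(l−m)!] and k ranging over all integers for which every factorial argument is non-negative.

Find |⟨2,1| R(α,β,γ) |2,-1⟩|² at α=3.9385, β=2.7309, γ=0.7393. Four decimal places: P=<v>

Split into d^2_{1,-1}(β=2.7309) × two z-phases.
Half-angle: c=0.203906, s=0.978990. N=√(6·1·1·6)=6.000000
k: max(0,(-1)−(1))=0 … min(2+(-1),2−(1))=1
  k=0: (−1)^2·6.0000/(2)·0.2039^2·0.9790^2 = +0.119547
  k=1: (−1)^3·6.0000/(6)·0.2039^0·0.9790^4 = -0.918573
d^2_{1,-1}(2.7309) = +0.119547 -0.918573 = -0.799026
|D^2_{1,-1}|² = |d^2_{1,-1}(β)|² = (-0.799026)² = 0.638443 (the z-rotation phases have unit modulus)

P=0.6384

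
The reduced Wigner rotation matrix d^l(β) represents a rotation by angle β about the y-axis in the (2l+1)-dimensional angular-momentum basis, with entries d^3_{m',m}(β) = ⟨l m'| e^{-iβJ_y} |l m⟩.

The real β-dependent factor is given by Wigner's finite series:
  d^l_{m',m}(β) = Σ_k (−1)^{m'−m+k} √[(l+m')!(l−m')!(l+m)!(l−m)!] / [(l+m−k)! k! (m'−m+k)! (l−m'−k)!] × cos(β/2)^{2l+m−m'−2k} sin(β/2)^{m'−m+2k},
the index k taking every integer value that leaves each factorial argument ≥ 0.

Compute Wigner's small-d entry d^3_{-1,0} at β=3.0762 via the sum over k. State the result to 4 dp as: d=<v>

d^3_{-1,0}(β=3.0762) via Wigner's sum:
Half-angle: c=0.032691, s=0.999466. N=√(2·24·6·6)=41.569219
Admissible k: 1..3 (factorial args all ≥0)
  k=1: (−1)^0·41.5692/(12)·0.0327^5·0.9995^1 = +0.000000
  k=2: (−1)^1·41.5692/(4)·0.0327^3·0.9995^3 = -0.000362
  k=3: (−1)^2·41.5692/(12)·0.0327^1·0.9995^5 = +0.112941
d^3_{-1,0}(3.0762) = +0.000000 -0.000362 +0.112941 = +0.112579

d=0.1126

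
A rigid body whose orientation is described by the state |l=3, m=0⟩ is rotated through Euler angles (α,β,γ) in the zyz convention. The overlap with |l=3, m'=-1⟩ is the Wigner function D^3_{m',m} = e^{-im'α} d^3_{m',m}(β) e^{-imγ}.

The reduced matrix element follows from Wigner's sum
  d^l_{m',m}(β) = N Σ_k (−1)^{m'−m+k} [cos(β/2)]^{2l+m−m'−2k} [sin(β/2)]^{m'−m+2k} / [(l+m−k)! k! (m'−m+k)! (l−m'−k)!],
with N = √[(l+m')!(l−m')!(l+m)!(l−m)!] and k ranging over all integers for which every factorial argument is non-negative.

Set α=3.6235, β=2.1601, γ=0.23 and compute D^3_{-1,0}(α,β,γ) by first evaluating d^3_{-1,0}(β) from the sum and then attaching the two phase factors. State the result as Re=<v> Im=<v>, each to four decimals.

Split into d^3_{-1,0}(β=2.1601) × two z-phases.
With c≡cos(β/2)=0.471284 and s≡sin(β/2)=0.881981, N=[2·24·6·6]^{1/2}=41.569219
The bounds max(0,m−m')=1 and min(l+m,l−m')=3 give 3 terms
  k=1: (−1)^0·41.5692/(12)·0.4713^5·0.8820^1 = +0.071034
  k=2: (−1)^1·41.5692/(4)·0.4713^3·0.8820^3 = -0.746344
  k=3: (−1)^2·41.5692/(12)·0.4713^1·0.8820^5 = +0.871306
d^3_{-1,0}(2.1601) = +0.071034 -0.746344 +0.871306 = +0.195996
Attach z-rotation phases: D = e^{-i(-1)(3.6235)}·(+0.195996)·e^{-i(0)(0.23)} = -0.173674-0.090838i

Re=-0.1737 Im=-0.0908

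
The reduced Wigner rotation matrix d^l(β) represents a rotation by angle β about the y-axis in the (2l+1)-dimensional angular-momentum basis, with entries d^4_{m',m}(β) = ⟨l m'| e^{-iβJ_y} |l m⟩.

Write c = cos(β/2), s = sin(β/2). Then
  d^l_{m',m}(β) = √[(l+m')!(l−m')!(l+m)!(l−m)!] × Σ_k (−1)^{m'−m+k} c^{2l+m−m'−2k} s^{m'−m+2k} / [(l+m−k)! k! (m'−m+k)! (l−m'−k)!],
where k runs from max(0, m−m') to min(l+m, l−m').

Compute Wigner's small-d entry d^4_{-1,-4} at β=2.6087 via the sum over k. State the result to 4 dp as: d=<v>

d^4_{-1,-4}(β=2.6087) via Wigner's sum:
With c≡cos(β/2)=0.263305 and s≡sin(β/2)=0.964713, N=[6·120·1·40320]^{1/2}=5387.986637
k: max(0,(-4)−(-1))=0 … min(4+(-4),4−(-1))=0
  k=0: (−1)^3·5387.9866/(720)·0.2633^5·0.9647^3 = -0.008503
d^4_{-1,-4}(2.6087) = -0.008503

d=-0.0085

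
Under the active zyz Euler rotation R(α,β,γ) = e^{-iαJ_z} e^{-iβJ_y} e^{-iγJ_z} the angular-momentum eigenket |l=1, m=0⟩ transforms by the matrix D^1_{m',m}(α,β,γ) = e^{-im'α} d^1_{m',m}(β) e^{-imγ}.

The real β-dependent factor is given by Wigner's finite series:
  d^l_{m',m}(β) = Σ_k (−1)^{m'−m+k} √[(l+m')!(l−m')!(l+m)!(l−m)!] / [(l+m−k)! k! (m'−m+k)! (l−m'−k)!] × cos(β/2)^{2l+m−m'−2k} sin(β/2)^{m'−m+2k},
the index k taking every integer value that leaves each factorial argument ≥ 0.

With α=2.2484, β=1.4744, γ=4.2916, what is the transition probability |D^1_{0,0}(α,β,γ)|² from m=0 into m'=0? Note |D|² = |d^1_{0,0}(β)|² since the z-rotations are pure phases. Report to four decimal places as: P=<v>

P=0.0093

D^1_{0,0}(2.2484,1.4744,4.2916) = e^{-i·0·2.2484}·d^1_{0,0}(1.4744)·e^{-i·0·4.2916}. Compute d first:
With c≡cos(β/2)=0.740354 and s≡sin(β/2)=0.672218, N=[1·1·1·1]^{1/2}=1.000000
Admissible k: 0..1 (factorial args all ≥0)
  k=0: (−1)^0·1.0000/(1)·0.7404^2·0.6722^0 = +0.548124
  k=1: (−1)^1·1.0000/(1)·0.7404^0·0.6722^2 = -0.451876
d^1_{0,0}(1.4744) = +0.548124 -0.451876 = +0.096247
|D^1_{0,0}|² = |d^1_{0,0}(β)|² = (+0.096247)² = 0.009264 (the z-rotation phases have unit modulus)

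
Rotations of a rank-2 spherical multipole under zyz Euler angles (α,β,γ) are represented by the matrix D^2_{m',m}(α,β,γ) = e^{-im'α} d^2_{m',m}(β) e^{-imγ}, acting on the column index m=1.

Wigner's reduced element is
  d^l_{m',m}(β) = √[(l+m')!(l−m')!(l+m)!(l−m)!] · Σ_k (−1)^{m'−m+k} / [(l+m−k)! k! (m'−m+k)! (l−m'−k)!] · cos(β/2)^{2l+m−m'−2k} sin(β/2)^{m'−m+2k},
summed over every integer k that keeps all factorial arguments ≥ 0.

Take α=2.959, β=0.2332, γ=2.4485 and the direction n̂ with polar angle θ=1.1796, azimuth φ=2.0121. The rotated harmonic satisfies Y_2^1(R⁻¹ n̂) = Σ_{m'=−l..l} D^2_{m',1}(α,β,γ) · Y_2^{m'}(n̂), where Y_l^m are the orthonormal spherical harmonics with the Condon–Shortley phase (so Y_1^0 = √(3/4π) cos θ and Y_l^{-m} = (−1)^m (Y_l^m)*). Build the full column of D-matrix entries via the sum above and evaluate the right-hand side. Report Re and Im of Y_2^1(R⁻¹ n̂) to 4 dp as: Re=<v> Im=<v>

Need the full column D^2_{m',1} for m'=−2..2 at α=2.959, β=0.2332, γ=2.4485.
cos(β/2)=0.993210, sin(β/2)=0.116336
d^2_{-2,1}: single k=3 term ⇒ +0.003128;  D = -0.002961-0.001007i
d^2_{-1,1}: k∈[2..3] ⇒ +0.040053 -0.000183 = +0.039869;  D = +0.034786+0.019481i
d^2_{0,1}: k∈[1..2] ⇒ +0.279198 -0.003831 = +0.275368;  D = -0.211833-0.175938i
d^2_{1,1}: k∈[0..1] ⇒ +0.973115 -0.040053 = +0.933062;  D = +0.597599+0.716576i
d^2_{2,1}: single k=0 term ⇒ -0.227964;  D = +0.111788+0.198674i
Y_2^{m'}(θ=1.1796,φ=2.0121) and Σ D·Y over m':
  (-0.0030-0.0010i)·(-0.2097+0.2550i)  (+0.0348+0.0195i)·(-0.1163-0.2462i)  (-0.2118-0.1759i)·(-0.1778+0.0000i)  (+0.5976+0.7166i)·(+0.1163-0.2462i)  (+0.1118+0.1987i)·(-0.2097-0.2550i)
Y_2^1(R⁻¹ n̂) = +0.312465-0.114046i

Re=0.3125 Im=-0.1140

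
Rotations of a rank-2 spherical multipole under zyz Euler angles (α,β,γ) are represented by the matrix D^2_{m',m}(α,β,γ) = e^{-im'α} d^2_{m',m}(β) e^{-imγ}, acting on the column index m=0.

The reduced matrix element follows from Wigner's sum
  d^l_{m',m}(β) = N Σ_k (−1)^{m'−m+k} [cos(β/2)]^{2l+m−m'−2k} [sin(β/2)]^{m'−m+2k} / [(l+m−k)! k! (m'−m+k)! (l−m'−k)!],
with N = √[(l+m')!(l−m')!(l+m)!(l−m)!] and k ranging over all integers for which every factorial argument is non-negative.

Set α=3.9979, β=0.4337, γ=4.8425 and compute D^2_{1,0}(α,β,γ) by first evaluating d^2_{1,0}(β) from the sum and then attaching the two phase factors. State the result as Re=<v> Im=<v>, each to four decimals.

First d^2_{1,0}(β=0.4337), then the phase factors e^{-i(1)α} and e^{-i(0)γ}:
Half-angle: c=0.976580, s=0.215154. N=√(6·1·2·2)=4.898979
k∈{0,1} keeps every argument non-negative
  k=0: (−1)^1·4.8990/(2)·0.9766^3·0.2152^1 = -0.490851
  k=1: (−1)^2·4.8990/(2)·0.9766^1·0.2152^3 = +0.023825
d^2_{1,0}(0.4337) = -0.490851 +0.023825 = -0.467026
Phases: e^{-i·(1)·3.9979}=-0.655231+0.755428i, e^{-i·(0)·4.8425}=+1.000000+0.000000i ⇒ D=+0.306010-0.352804i

Re=0.3060 Im=-0.3528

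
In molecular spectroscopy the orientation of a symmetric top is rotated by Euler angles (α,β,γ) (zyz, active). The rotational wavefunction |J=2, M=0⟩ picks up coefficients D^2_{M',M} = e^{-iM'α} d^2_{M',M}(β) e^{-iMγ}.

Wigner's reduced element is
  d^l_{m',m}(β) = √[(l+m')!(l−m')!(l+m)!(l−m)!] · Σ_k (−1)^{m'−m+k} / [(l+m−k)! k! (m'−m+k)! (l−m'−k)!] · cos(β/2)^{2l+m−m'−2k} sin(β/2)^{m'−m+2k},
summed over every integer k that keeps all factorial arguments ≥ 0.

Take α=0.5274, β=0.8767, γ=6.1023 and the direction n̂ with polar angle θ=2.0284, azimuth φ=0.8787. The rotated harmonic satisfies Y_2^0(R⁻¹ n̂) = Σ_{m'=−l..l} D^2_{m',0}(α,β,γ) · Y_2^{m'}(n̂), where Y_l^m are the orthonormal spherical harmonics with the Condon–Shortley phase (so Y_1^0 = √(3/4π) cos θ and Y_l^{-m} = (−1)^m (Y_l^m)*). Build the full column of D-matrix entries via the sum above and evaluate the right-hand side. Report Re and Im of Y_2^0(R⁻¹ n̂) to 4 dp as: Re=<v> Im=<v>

Re=-0.1895 Im=0.0000

Need the full column D^2_{m',0} for m'=−2..2 at α=0.5274, β=0.8767, γ=6.1023.
cos(β/2)=0.905453, sin(β/2)=0.424446
d^2_{-2,0}: single k=2 term ⇒ +0.361787;  D = +0.178506+0.314683i
d^2_{-1,0}: k∈[1..2] ⇒ +0.771785 -0.169593 = +0.602191;  D = +0.520365+0.303076i
d^2_{0,0}: k∈[0..2] ⇒ +0.672147 -0.590795 +0.032456 = +0.113807;  D = +0.113807+0.000000i
d^2_{1,0}: k∈[0..1] ⇒ -0.771785 +0.169593 = -0.602191;  D = -0.520365+0.303076i
d^2_{2,0}: single k=0 term ⇒ +0.361787;  D = +0.178506-0.314683i
Y_2^{m'}(θ=2.0284,φ=0.8787) and Σ D·Y over m':
  (+0.1785+0.3147i)·(-0.0577-0.3055i)  (+0.5204+0.3031i)·(-0.1954+0.2357i)  (+0.1138+0.0000i)·(-0.1307+0.0000i)  (-0.5204+0.3031i)·(+0.1954+0.2357i)  (+0.1785-0.3147i)·(-0.0577+0.3055i)
Y_2^0(R⁻¹ n̂) = -0.189461+0.000000i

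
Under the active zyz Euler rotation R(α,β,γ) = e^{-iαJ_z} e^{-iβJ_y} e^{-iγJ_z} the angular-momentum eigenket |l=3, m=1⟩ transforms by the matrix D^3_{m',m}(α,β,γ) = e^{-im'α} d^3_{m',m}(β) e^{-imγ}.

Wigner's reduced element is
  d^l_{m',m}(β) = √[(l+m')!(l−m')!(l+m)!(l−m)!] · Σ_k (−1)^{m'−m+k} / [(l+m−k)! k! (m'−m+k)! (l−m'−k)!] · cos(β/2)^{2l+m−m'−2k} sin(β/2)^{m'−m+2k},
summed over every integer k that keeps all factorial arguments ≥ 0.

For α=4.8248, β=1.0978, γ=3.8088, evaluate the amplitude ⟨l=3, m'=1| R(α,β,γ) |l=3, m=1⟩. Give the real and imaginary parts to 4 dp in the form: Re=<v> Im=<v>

Re=0.3124 Im=0.3161

First d^3_{1,1}(β=1.0978), then the phase factors e^{-i(1)α} and e^{-i(1)γ}:
c=cos(1.0978/2)=0.853099, s=sin(1.0978/2)=0.521749; N=√[24·2·24·2]=48.000000
k: max(0,(1)−(1))=0 … min(3+(1),3−(1))=2
  k=0: (−1)^0·48.0000/(48)·0.8531^6·0.5217^0 = +0.385475
  k=1: (−1)^1·48.0000/(6)·0.8531^4·0.5217^2 = -1.153483
  k=2: (−1)^2·48.0000/(8)·0.8531^2·0.5217^4 = +0.323591
d^3_{1,1}(1.0978) = +0.385475 -1.153483 +0.323591 = -0.444416
Phases: e^{-i·(1)·4.8248}=+0.112174+0.993689i, e^{-i·(1)·3.8088}=-0.785553+0.618795i ⇒ D=+0.312428+0.316061i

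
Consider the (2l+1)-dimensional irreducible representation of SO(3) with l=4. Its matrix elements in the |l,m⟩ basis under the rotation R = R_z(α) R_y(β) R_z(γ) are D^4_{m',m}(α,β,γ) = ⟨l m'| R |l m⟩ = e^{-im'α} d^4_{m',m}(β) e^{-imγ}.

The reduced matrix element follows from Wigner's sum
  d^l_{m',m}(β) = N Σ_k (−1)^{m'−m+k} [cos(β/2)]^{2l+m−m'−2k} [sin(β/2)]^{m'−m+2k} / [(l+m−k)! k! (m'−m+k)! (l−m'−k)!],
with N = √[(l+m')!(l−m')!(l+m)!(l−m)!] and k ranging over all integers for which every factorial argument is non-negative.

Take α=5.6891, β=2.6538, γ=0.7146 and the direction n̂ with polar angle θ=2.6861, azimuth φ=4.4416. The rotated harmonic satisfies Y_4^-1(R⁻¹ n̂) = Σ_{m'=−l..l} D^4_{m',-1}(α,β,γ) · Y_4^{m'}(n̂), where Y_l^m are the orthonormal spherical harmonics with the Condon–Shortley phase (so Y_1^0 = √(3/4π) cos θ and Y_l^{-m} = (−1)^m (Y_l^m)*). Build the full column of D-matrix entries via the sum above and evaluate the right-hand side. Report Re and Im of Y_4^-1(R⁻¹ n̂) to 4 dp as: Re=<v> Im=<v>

Need the full column D^4_{m',-1} for m'=−4..4 at α=5.6891, β=2.6538, γ=0.7146.
cos(β/2)=0.241485, sin(β/2)=0.970404
d^4_{-4,-1}: single k=3 term ⇒ +0.005616;  D = -0.000510-0.005593i
d^4_{-3,-1}: k∈[2..3] ⇒ +0.001482 -0.039893 = -0.038411;  D = -0.018521+0.033650i
d^4_{-2,-1}: k∈[1..3] ⇒ +0.000197 -0.015919 +0.171377 = +0.155655;  D = +0.138524-0.070989i
d^4_{-1,-1}: k∈[0..3] ⇒ +0.000012 -0.002801 +0.090468 -0.486966 = -0.399287;  D = -0.396391-0.048004i
d^4_{0,-1}: k∈[0..3] ⇒ -0.000208 +0.020136 -0.325164 +0.875136 = +0.569900;  D = +0.430477+0.373464i
d^4_{1,-1}: k∈[0..3] ⇒ +0.001867 -0.090468 +0.730449 -0.786361 = -0.144513;  D = -0.037446-0.139577i
d^4_{2,-1}: k∈[0..2] ⇒ -0.010613 +0.257065 -0.830227 = -0.583774;  D = +0.190258-0.551901i
d^4_{3,-1}: k∈[0..1] ⇒ +0.039893 -0.386517 = -0.346625;  D = +0.277042-0.208317i
d^4_{4,-1}: single k=0 term ⇒ -0.090684;  D = +0.090568-0.004591i
Y_4^{m'}(θ=2.6861,φ=4.4416) and Σ D·Y over m':
  (-0.0005-0.0056i)·(+0.0078+0.0146i)  (-0.0185+0.0337i)·(-0.0695+0.0658i)  (+0.1385-0.0710i)·(-0.2577-0.1550i)  (-0.3964-0.0480i)·(+0.1323-0.4764i)  (+0.4305+0.3735i)·(+0.1661+0.0000i)  (-0.0374-0.1396i)·(-0.1323-0.4764i)  (+0.1903-0.5519i)·(-0.2577+0.1550i)  (+0.2770-0.2083i)·(+0.0695+0.0658i)  (+0.0906-0.0046i)·(+0.0078-0.0146i)
Y_4^-1(R⁻¹ n̂) = -0.042769+0.448141i

Re=-0.0428 Im=0.4481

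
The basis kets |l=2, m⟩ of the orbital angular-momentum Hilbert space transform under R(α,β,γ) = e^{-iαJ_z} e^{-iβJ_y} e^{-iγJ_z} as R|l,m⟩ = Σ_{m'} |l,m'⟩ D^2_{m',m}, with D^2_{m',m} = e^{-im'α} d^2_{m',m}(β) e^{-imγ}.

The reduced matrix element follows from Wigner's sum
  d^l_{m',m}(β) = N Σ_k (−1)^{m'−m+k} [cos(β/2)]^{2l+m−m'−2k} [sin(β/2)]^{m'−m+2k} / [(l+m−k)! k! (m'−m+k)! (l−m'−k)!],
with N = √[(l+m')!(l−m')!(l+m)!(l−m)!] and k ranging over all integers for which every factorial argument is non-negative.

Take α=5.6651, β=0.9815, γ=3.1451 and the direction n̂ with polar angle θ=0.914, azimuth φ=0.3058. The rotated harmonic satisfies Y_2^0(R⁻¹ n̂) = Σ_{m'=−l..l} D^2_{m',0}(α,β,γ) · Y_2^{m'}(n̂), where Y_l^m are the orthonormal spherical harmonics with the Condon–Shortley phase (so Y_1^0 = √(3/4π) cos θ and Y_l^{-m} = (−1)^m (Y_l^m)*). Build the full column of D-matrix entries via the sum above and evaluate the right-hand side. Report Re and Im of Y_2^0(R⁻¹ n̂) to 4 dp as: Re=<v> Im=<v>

Need the full column D^2_{m',0} for m'=−2..2 at α=5.6651, β=0.9815, γ=3.1451.
cos(β/2)=0.881980, sin(β/2)=0.471288
d^2_{-2,0}: single k=2 term ⇒ +0.423218;  D = +0.138992-0.399744i
d^2_{-1,0}: k∈[1..2] ⇒ +0.792022 -0.226148 = +0.565874;  D = +0.461182-0.327910i
d^2_{0,0}: k∈[0..2] ⇒ +0.605110 -0.691113 +0.049334 = -0.036669;  D = -0.036669+0.000000i
d^2_{1,0}: k∈[0..1] ⇒ -0.792022 +0.226148 = -0.565874;  D = -0.461182-0.327910i
d^2_{2,0}: single k=0 term ⇒ +0.423218;  D = +0.138992+0.399744i
Y_2^{m'}(θ=0.914,φ=0.3058) and Σ D·Y over m':
  (+0.1390-0.3997i)·(+0.1984-0.1391i)  (+0.4612-0.3279i)·(+0.3562-0.1125i)  (-0.0367+0.0000i)·(+0.0374+0.0000i)  (-0.4612-0.3279i)·(-0.3562-0.1125i)  (+0.1390+0.3997i)·(+0.1984+0.1391i)
Y_2^0(R⁻¹ n̂) = +0.197379+0.000000i

Re=0.1974 Im=0.0000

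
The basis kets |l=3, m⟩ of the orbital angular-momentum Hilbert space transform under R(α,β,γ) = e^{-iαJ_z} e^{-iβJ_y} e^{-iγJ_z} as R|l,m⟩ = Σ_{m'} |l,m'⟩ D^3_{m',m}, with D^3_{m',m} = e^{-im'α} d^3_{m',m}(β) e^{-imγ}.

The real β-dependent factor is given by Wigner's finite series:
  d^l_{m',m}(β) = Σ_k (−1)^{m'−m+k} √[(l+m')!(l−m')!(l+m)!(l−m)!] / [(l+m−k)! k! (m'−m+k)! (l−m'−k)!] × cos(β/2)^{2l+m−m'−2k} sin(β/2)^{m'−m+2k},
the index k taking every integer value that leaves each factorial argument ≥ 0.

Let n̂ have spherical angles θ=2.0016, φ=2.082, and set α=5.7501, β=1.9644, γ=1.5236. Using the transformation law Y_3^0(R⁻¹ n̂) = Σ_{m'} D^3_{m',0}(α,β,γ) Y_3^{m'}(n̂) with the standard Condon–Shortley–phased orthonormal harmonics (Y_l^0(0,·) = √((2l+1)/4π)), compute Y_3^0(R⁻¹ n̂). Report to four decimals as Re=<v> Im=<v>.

Re=0.2958 Im=0.0000

Need the full column D^3_{m',0} for m'=−3..3 at α=5.7501, β=1.9644, γ=1.5236.
cos(β/2)=0.555194, sin(β/2)=0.831721
d^3_{-3,0}: single k=3 term ⇒ +0.440334;  D = -0.012530-0.440156i
d^3_{-2,0}: k∈[2..3] ⇒ +0.359994 -0.807906 = -0.447912;  D = -0.216556+0.392082i
d^3_{-1,0}: k∈[1..3] ⇒ +0.151982 -1.023244 +0.765461 = -0.105800;  D = -0.091120+0.053767i
d^3_{0,0}: k∈[0..3] ⇒ +0.029287 -0.591530 +1.327524 -0.331029 = +0.434252;  D = +0.434252+0.000000i
d^3_{1,0}: k∈[0..2] ⇒ -0.151982 +1.023244 -0.765461 = +0.105800;  D = +0.091120+0.053767i
d^3_{2,0}: k∈[0..1] ⇒ +0.359994 -0.807906 = -0.447912;  D = -0.216556-0.392082i
d^3_{3,0}: single k=0 term ⇒ -0.440334;  D = +0.012530-0.440156i
Y_3^{m'}(θ=2.0016,φ=2.082) and Σ D·Y over m':
  (-0.0125-0.4402i)·(+0.3128+0.0116i)  (-0.2166+0.3921i)·(+0.1837-0.3007i)  (-0.0911+0.0538i)·(+0.0184+0.0328i)  (+0.4343+0.0000i)·(+0.3316+0.0000i)  (+0.0911+0.0538i)·(-0.0184+0.0328i)  (-0.2166-0.3921i)·(+0.1837+0.3007i)  (+0.0125-0.4402i)·(-0.3128+0.0116i)
Y_3^0(R⁻¹ n̂) = +0.295770+0.000000i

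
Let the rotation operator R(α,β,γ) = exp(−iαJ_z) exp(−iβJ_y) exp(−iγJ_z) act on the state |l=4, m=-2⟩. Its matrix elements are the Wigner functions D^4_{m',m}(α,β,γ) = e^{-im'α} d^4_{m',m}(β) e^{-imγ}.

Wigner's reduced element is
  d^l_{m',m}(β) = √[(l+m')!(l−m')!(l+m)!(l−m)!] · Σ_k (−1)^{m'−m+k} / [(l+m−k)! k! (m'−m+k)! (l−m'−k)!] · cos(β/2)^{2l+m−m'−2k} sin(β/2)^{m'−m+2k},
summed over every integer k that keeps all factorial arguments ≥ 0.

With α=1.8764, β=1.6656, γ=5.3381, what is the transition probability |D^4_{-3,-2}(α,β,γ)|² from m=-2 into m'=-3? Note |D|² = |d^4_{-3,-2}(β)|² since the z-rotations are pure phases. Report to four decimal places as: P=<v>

D^4_{-3,-2}(1.8764,1.6656,5.3381) = e^{-i·-3·1.8764}·d^4_{-3,-2}(1.6656)·e^{-i·-2·5.3381}. Compute d first:
c=cos(1.6656/2)=0.672807, s=sin(1.6656/2)=0.739818; N=√[1·5040·2·720]=2693.993318
k: max(0,(-2)−(-3))=1 … min(4+(-2),4−(-3))=2
  k=1: (−1)^0·2693.9933/(720)·0.6728^7·0.7398^1 = +0.172752
  k=2: (−1)^1·2693.9933/(240)·0.6728^5·0.7398^3 = -0.626632
d^4_{-3,-2}(1.6656) = +0.172752 -0.626632 = -0.453880
|D^4_{-3,-2}|² = |d^4_{-3,-2}(β)|² = (-0.453880)² = 0.206007 (the z-rotation phases have unit modulus)

P=0.2060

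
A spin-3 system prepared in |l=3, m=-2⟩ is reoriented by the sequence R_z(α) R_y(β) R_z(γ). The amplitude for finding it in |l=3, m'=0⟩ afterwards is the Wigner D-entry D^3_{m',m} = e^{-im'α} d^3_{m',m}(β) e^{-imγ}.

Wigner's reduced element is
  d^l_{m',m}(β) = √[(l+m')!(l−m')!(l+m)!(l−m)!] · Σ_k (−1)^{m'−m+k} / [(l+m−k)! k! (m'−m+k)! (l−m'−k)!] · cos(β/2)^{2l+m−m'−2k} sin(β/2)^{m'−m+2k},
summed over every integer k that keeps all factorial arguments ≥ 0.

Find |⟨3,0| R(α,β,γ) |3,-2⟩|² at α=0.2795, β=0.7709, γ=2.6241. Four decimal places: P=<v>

P=0.2274

First d^3_{0,-2}(β=0.7709), then the phase factors e^{-i(0)α} and e^{-i(-2)γ}:
Half-angle: c=0.926629, s=0.375976. N=√(6·6·1·120)=65.726707
k∈{0,1} keeps every argument non-negative
  k=0: (−1)^2·65.7267/(12)·0.9266^4·0.3760^2 = +0.570828
  k=1: (−1)^3·65.7267/(12)·0.9266^2·0.3760^4 = -0.093975
d^3_{0,-2}(0.7709) = +0.570828 -0.093975 = +0.476853
|D^3_{0,-2}|² = |d^3_{0,-2}(β)|² = (+0.476853)² = 0.227389 (the z-rotation phases have unit modulus)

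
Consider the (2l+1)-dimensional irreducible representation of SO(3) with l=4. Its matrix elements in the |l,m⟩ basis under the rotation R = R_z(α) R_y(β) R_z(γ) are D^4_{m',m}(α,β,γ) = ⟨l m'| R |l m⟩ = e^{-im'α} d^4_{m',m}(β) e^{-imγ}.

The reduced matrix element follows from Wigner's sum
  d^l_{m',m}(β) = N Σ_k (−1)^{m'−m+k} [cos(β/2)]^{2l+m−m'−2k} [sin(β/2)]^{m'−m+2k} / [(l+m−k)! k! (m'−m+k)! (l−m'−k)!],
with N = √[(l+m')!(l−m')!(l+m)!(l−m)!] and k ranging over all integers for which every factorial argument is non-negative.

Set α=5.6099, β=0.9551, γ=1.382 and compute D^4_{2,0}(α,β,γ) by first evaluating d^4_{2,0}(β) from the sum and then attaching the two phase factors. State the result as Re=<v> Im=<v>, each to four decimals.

Split into d^4_{2,0}(β=0.9551) × two z-phases.
c=cos(0.9551/2)=0.888124, s=sin(0.9551/2)=0.459605; N=√[720·2·24·24]=910.735966
k∈{0,1,2} keeps every argument non-negative
  k=0: (−1)^2·910.7360/(96)·0.8881^6·0.4596^2 = +0.983401
  k=1: (−1)^3·910.7360/(36)·0.8881^4·0.4596^4 = -0.702298
  k=2: (−1)^4·910.7360/(96)·0.8881^2·0.4596^6 = +0.070530
d^4_{2,0}(0.9551) = +0.983401 -0.702298 +0.070530 = +0.351633
Phases: e^{-i·(2)·5.6099}=+0.222352+0.974967i, e^{-i·(0)·1.382}=+1.000000+0.000000i ⇒ D=+0.078186+0.342831i

Re=0.0782 Im=0.3428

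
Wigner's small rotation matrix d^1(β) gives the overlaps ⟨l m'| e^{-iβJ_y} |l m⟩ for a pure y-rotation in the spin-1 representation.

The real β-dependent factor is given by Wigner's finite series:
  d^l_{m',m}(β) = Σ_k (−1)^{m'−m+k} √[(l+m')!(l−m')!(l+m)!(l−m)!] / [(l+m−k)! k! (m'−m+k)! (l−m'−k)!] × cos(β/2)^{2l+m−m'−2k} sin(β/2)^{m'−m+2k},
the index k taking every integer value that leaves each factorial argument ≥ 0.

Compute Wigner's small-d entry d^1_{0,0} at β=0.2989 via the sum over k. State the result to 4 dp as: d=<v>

d^1_{0,0}(β=0.2989) via Wigner's sum:
With c≡cos(β/2)=0.988853 and s≡sin(β/2)=0.148894, N=[1·1·1·1]^{1/2}=1.000000
k: max(0,(0)−(0))=0 … min(1+(0),1−(0))=1
  k=0: (−1)^0·1.0000/(1)·0.9889^2·0.1489^0 = +0.977830
  k=1: (−1)^1·1.0000/(1)·0.9889^0·0.1489^2 = -0.022170
d^1_{0,0}(0.2989) = +0.977830 -0.022170 = +0.955661

d=0.9557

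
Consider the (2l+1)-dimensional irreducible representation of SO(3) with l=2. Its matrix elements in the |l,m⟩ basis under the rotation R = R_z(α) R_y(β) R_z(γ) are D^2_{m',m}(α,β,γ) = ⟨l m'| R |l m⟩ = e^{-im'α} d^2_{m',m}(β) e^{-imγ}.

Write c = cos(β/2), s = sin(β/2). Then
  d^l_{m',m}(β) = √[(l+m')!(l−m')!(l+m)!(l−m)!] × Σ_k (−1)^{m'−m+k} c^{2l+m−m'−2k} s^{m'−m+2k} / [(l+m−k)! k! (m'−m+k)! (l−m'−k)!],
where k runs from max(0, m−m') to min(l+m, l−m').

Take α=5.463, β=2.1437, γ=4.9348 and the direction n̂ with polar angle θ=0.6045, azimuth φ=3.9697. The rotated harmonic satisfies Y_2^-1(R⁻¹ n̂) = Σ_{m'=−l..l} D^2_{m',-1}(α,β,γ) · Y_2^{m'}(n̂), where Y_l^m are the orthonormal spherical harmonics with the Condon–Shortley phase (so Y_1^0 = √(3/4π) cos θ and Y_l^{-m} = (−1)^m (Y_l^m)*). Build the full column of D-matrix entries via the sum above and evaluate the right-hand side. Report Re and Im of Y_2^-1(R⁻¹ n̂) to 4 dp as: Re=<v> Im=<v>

Need the full column D^2_{m',-1} for m'=−2..2 at α=5.463, β=2.1437, γ=4.9348.
cos(β/2)=0.478501, sin(β/2)=0.878087
d^2_{-2,-1}: single k=1 term ⇒ +0.192404;  D = -0.190162-0.029292i
d^2_{-1,-1}: k∈[0..1] ⇒ +0.052424 -0.529617 = -0.477193;  D = +0.268566+0.394443i
d^2_{0,-1}: k∈[0..1] ⇒ -0.235646 +0.793544 = +0.557898;  D = +0.123062-0.544156i
d^2_{1,-1}: k∈[0..1] ⇒ +0.529617 -0.594498 = -0.064882;  D = -0.056039+0.032699i
d^2_{2,-1}: single k=0 term ⇒ -0.647926;  D = -0.620502-0.186508i
Y_2^{m'}(θ=0.6045,φ=3.9697) and Σ D·Y over m':
  (-0.1902-0.0293i)·(-0.0106-0.1243i)  (+0.2686+0.3944i)·(-0.2443+0.2661i)  (+0.1231-0.5442i)·(+0.3251+0.0000i)  (-0.0560+0.0327i)·(+0.2443+0.2661i)  (-0.6205-0.1865i)·(-0.0106+0.1243i)
Y_2^-1(R⁻¹ n̂) = -0.124793-0.259954i

Re=-0.1248 Im=-0.2600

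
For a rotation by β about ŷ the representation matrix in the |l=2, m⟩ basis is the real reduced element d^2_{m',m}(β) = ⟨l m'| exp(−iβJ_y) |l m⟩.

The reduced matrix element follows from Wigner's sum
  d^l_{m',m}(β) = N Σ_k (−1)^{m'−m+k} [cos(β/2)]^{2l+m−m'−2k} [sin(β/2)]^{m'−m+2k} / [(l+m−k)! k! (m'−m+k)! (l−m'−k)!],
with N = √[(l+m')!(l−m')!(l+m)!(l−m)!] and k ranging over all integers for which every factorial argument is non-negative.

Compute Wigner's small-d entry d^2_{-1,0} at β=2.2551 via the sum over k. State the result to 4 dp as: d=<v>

d=-0.5999

d^2_{-1,0}(β=2.2551) via Wigner's sum:
Half-angle: c=0.428874, s=0.903364. N=√(1·6·2·2)=4.898979
k: max(0,(0)−(-1))=1 … min(2+(0),2−(-1))=2
  k=1: (−1)^0·4.8990/(2)·0.4289^3·0.9034^1 = +0.174554
  k=2: (−1)^1·4.8990/(2)·0.4289^1·0.9034^3 = -0.774452
d^2_{-1,0}(2.2551) = +0.174554 -0.774452 = -0.599898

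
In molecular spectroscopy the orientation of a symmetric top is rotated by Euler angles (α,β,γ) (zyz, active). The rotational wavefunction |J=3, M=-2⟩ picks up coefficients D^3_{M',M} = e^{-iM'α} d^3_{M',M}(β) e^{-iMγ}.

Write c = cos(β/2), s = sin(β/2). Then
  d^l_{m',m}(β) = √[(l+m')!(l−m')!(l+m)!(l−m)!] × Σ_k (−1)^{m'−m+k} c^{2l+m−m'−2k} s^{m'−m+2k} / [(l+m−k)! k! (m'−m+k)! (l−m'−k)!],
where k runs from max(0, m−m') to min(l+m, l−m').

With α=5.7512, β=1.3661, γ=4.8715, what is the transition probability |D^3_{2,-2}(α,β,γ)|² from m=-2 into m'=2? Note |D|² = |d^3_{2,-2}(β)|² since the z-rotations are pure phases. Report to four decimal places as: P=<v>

P=0.1715

Split into d^3_{2,-2}(β=1.3661) × two z-phases.
With c≡cos(β/2)=0.775651 and s≡sin(β/2)=0.631162, N=[120·1·1·120]^{1/2}=120.000000
The bounds max(0,m−m')=0 and min(l+m,l−m')=1 give 2 terms
  k=0: (−1)^4·120.0000/(24)·0.7757^2·0.6312^4 = +0.477381
  k=1: (−1)^5·120.0000/(120)·0.7757^0·0.6312^6 = -0.063218
d^3_{2,-2}(1.3661) = +0.477381 -0.063218 = +0.414163
|D^3_{2,-2}|² = |d^3_{2,-2}(β)|² = (+0.414163)² = 0.171531 (the z-rotation phases have unit modulus)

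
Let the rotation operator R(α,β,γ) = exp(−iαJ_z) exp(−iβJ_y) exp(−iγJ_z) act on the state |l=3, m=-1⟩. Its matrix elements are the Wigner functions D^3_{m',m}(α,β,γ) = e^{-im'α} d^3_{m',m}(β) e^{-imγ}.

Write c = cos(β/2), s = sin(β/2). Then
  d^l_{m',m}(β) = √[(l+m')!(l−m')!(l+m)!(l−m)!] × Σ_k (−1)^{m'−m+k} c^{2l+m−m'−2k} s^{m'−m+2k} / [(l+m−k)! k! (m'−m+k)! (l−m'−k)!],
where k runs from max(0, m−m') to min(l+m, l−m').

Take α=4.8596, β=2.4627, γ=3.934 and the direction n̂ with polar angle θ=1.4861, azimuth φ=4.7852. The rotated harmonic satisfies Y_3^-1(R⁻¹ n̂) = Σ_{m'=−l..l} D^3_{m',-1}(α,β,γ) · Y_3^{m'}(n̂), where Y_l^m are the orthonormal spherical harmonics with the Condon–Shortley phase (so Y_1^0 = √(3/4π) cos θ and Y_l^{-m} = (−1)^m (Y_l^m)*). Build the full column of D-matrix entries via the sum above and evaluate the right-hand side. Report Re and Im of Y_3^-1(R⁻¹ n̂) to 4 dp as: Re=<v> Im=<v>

Re=0.1140 Im=0.0966

Need the full column D^3_{m',-1} for m'=−3..3 at α=4.8596, β=2.4627, γ=3.934.
cos(β/2)=0.332965, sin(β/2)=0.942939
d^3_{-3,-1}: single k=2 term ⇒ +0.042326;  D = +0.039949-0.013986i
d^3_{-2,-1}: k∈[1..2] ⇒ +0.012203 -0.195739 = -0.183536;  D = -0.085398-0.162458i
d^3_{-1,-1}: k∈[0..2] ⇒ +0.001363 -0.087428 +0.525876 = +0.439810;  D = -0.355073+0.259530i
d^3_{0,-1}: k∈[0..2] ⇒ -0.013368 +0.321632 -0.859820 = -0.551557;  D = +0.387266+0.392733i
d^3_{1,-1}: k∈[0..2] ⇒ +0.065571 -0.701168 +0.702914 = +0.067317;  D = +0.040481-0.053785i
d^3_{2,-1}: k∈[0..1] ⇒ -0.195739 +0.784905 = +0.589166;  D = +0.517610+0.281419i
d^3_{3,-1}: single k=0 term ⇒ +0.339451;  D = -0.116644+0.318781i
Y_3^{m'}(θ=1.4861,φ=4.7852) and Σ D·Y over m':
  (+0.0399-0.0140i)·(-0.0894-0.4029i)  (-0.0854-0.1625i)·(-0.0849+0.0125i)  (-0.3551+0.2595i)·(-0.0226-0.3097i)  (+0.3873+0.3927i)·(-0.0936+0.0000i)  (+0.0405-0.0538i)·(+0.0226-0.3097i)  (+0.5176+0.2814i)·(-0.0849-0.0125i)  (-0.1166+0.3188i)·(+0.0894-0.4029i)
Y_3^-1(R⁻¹ n̂) = +0.114042+0.096648i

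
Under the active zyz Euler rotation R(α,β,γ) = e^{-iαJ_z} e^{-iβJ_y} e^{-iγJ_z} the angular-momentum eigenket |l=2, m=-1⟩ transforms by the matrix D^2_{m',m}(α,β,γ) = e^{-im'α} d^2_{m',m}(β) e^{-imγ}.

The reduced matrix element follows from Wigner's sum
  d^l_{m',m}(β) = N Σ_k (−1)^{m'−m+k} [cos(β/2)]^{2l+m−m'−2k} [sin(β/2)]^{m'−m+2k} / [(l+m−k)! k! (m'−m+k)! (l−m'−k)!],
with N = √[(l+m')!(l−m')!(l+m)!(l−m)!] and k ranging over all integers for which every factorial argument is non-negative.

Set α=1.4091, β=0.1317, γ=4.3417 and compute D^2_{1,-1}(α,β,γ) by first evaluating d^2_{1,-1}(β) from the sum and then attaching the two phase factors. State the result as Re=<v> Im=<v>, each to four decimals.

Re=-0.0126 Im=0.0027

D^2_{1,-1}(1.4091,0.1317,4.3417) = e^{-i·1·1.4091}·d^2_{1,-1}(0.1317)·e^{-i·-1·4.3417}. Compute d first:
Half-angle: c=0.997833, s=0.065802. N=√(6·1·1·6)=6.000000
The bounds max(0,m−m')=0 and min(l+m,l−m')=1 give 2 terms
  k=0: (−1)^2·6.0000/(2)·0.9978^2·0.0658^2 = +0.012934
  k=1: (−1)^3·6.0000/(6)·0.9978^0·0.0658^4 = -0.000019
d^2_{1,-1}(0.1317) = +0.012934 -0.000019 = +0.012915
Attach z-rotation phases: D = e^{-i(1)(1.4091)}·(+0.012915)·e^{-i(-1)(4.3417)} = -0.012634+0.002680i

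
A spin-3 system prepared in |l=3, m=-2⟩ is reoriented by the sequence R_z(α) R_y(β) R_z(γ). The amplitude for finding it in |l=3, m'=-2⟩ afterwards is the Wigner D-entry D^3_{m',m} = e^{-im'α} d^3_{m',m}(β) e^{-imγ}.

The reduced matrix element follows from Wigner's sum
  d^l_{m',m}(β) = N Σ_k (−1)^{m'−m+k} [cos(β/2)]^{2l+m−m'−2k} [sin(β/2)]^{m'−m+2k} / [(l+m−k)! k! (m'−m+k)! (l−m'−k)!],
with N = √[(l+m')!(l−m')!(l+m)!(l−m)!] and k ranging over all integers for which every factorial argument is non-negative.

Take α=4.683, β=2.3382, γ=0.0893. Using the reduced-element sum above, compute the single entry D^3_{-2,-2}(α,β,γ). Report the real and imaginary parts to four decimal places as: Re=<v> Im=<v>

Split into d^3_{-2,-2}(β=2.3382) × two z-phases.
c=cos(2.3382/2)=0.390980, s=sin(2.3382/2)=0.920399; N=√[1·120·1·120]=120.000000
k∈{0,1} keeps every argument non-negative
  k=0: (−1)^0·120.0000/(120)·0.3910^6·0.9204^0 = +0.003572
  k=1: (−1)^1·120.0000/(24)·0.3910^4·0.9204^2 = -0.098979
d^3_{-2,-2}(2.3382) = +0.003572 -0.098979 = -0.095406
Phases: e^{-i·(-2)·4.683}=-0.998273+0.058744i, e^{-i·(-2)·0.0893}=+0.984093+0.177652i ⇒ D=+0.094722+0.011404i

Re=0.0947 Im=0.0114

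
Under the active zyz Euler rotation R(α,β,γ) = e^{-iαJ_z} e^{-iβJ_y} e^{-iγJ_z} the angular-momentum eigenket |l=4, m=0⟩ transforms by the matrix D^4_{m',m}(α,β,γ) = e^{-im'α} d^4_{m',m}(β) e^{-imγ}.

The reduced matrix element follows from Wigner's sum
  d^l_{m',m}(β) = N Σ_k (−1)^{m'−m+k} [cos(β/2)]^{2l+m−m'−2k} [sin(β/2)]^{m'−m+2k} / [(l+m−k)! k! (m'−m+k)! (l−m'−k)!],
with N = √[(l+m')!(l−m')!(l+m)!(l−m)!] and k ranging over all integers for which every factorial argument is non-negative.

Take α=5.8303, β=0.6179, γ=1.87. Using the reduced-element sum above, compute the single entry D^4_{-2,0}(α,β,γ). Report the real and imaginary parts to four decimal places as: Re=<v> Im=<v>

Split into d^4_{-2,0}(β=0.6179) × two z-phases.
c=cos(0.6179/2)=0.952653, s=sin(0.6179/2)=0.304059; N=√[2·720·24·24]=910.735966
The bounds max(0,m−m')=2 and min(l+m,l−m')=4 give 3 terms
  k=2: (−1)^0·910.7360/(96)·0.9527^6·0.3041^2 = +0.655609
  k=3: (−1)^1·910.7360/(36)·0.9527^4·0.3041^4 = -0.178098
  k=4: (−1)^2·910.7360/(96)·0.9527^2·0.3041^6 = +0.006804
d^4_{-2,0}(0.6179) = +0.655609 -0.178098 +0.006804 = +0.484315
Phases: e^{-i·(-2)·5.8303}=+0.617079-0.786901i, e^{-i·(0)·1.87}=+1.000000+0.000000i ⇒ D=+0.298861-0.381108i

Re=0.2989 Im=-0.3811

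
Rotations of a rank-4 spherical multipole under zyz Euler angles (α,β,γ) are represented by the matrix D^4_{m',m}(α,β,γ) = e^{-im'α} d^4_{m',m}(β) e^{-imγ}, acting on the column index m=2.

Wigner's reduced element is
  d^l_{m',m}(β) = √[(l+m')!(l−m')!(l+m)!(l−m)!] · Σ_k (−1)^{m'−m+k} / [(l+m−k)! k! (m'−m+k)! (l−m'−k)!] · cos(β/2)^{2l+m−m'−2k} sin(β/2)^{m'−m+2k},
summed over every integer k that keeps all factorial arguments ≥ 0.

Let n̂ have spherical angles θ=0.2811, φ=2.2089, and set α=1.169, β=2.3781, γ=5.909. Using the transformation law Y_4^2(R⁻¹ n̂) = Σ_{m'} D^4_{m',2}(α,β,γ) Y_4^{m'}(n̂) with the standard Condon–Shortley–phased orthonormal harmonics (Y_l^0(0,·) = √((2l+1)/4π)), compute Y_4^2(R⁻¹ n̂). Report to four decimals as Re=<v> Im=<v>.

Re=0.3185 Im=0.0458

Need the full column D^4_{m',2} for m'=−4..4 at α=1.169, β=2.3781, γ=5.909.
cos(β/2)=0.372542, sin(β/2)=0.928015
d^4_{-4,2}: single k=6 term ⇒ +0.469094;  D = +0.306476-0.355136i
d^4_{-3,2}: k∈[5..6] ⇒ +0.399472 -0.826276 = -0.426805;  D = +0.188338+0.383003i
d^4_{-2,2}: k∈[4..6] ⇒ +0.214295 -1.063805 +0.550100 = -0.299411;  D = +0.298954-0.016526i
d^4_{-1,2}: k∈[3..5] ⇒ +0.081106 -0.754930 +0.936909 = +0.263085;  D = -0.089364+0.247443i
d^4_{0,2}: k∈[2..4] ⇒ +0.021841 -0.361418 +0.841012 = +0.501435;  D = +0.367451+0.341199i
d^4_{1,2}: k∈[1..3] ⇒ +0.003921 -0.121660 +0.503287 = +0.385549;  D = +0.351941-0.157433i
d^4_{2,2}: k∈[0..2] ⇒ +0.000371 -0.027627 +0.214295 = +0.187038;  D = -0.003522-0.187005i
d^4_{3,2}: k∈[0..1] ⇒ -0.003458 +0.064376 = +0.060918;  D = -0.056505-0.022763i
d^4_{4,2}: single k=0 term ⇒ +0.012183;  D = -0.008609+0.008620i
Y_4^{m'}(θ=0.2811,φ=2.2089) and Σ D·Y over m':
  (+0.3065-0.3551i)·(-0.0022-0.0015i)  (+0.1883+0.3830i)·(+0.0242-0.0086i)  (+0.2990-0.0165i)·(-0.0408+0.1345i)  (-0.0894+0.2474i)·(-0.2600-0.3506i)  (+0.3675+0.3412i)·(+0.5426+0.0000i)  (+0.3519-0.1574i)·(+0.2600-0.3506i)  (-0.0035-0.1870i)·(-0.0408-0.1345i)  (-0.0565-0.0228i)·(-0.0242-0.0086i)  (-0.0086+0.0086i)·(-0.0022+0.0015i)
Y_4^2(R⁻¹ n̂) = +0.318507+0.045790i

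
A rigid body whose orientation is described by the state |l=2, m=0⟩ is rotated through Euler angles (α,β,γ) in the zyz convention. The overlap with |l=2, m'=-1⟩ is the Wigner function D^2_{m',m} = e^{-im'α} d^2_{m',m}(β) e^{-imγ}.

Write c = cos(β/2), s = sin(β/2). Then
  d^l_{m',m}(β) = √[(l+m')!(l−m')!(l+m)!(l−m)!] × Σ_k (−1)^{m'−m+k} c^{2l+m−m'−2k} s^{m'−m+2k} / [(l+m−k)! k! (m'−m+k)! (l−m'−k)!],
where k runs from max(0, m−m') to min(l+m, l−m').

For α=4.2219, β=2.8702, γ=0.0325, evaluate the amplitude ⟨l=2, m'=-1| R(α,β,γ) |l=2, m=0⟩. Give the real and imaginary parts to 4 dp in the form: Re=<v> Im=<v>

Re=0.1490 Im=0.2790

D^2_{-1,0}(4.2219,2.8702,0.0325) = e^{-i·-1·4.2219}·d^2_{-1,0}(2.8702)·e^{-i·0·0.0325}. Compute d first:
Half-angle: c=0.135280, s=0.990807. N=√(1·6·2·2)=4.898979
Admissible k: 1..2 (factorial args all ≥0)
  k=1: (−1)^0·4.8990/(2)·0.1353^3·0.9908^1 = +0.006009
  k=2: (−1)^1·4.8990/(2)·0.1353^1·0.9908^3 = -0.322313
d^2_{-1,0}(2.8702) = +0.006009 -0.322313 = -0.316304
Attach z-rotation phases: D = e^{-i(-1)(4.2219)}·(-0.316304)·e^{-i(0)(0.0325)} = +0.148998+0.279013i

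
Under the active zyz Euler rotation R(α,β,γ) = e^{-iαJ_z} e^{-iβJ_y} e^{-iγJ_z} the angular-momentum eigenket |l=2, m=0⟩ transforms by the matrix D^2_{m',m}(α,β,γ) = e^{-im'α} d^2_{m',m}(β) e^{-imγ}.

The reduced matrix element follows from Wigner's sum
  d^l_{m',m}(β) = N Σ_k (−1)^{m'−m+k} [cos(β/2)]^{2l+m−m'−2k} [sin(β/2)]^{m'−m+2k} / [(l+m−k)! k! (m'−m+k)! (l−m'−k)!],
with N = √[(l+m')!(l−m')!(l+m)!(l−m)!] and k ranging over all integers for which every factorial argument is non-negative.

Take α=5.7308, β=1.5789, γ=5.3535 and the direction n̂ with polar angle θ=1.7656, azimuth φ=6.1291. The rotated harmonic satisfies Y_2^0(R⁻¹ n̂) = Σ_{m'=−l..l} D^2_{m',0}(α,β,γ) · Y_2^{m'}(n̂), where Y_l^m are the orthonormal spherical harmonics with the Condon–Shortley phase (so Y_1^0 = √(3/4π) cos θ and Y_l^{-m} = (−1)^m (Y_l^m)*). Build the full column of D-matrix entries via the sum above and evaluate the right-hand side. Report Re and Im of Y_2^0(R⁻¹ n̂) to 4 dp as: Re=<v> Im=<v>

Need the full column D^2_{m',0} for m'=−2..2 at α=5.7308, β=1.5789, γ=5.3535.
cos(β/2)=0.704236, sin(β/2)=0.709966
d^2_{-2,0}: single k=2 term ⇒ +0.612332;  D = +0.275145-0.547034i
d^2_{-1,0}: k∈[1..2] ⇒ +0.607390 -0.617315 = -0.009924;  D = -0.008448+0.005208i
d^2_{0,0}: k∈[0..2] ⇒ +0.245965 -0.999934 +0.254068 = -0.499901;  D = -0.499901+0.000000i
d^2_{1,0}: k∈[0..1] ⇒ -0.607390 +0.617315 = +0.009924;  D = +0.008448+0.005208i
d^2_{2,0}: single k=0 term ⇒ +0.612332;  D = +0.275145+0.547034i
Y_2^{m'}(θ=1.7656,φ=6.1291) and Σ D·Y over m':
  (+0.2751-0.5470i)·(+0.3543+0.1128i)  (-0.0084+0.0052i)·(-0.1450-0.0225i)  (-0.4999+0.0000i)·(-0.2799+0.0000i)  (+0.0084+0.0052i)·(+0.1450-0.0225i)  (+0.2751+0.5470i)·(+0.3543-0.1128i)
Y_2^0(R⁻¹ n̂) = +0.460966+0.000000i

Re=0.4610 Im=0.0000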